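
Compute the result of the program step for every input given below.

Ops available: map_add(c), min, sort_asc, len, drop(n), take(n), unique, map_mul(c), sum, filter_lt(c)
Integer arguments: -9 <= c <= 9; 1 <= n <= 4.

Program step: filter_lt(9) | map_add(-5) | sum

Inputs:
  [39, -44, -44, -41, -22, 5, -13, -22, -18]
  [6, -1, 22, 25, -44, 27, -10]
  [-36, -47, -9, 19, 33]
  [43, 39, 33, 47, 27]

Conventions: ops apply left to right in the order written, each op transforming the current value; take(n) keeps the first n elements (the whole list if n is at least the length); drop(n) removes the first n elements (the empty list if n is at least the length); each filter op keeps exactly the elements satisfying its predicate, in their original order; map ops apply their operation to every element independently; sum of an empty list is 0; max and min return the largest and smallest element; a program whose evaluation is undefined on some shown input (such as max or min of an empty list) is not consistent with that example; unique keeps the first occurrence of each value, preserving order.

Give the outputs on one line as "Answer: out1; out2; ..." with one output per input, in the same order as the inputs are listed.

-239; -69; -107; 0

Execution, op by op:
  [39, -44, -44, -41, -22, 5, -13, -22, -18] -> [-44, -44, -41, -22, 5, -13, -22, -18] -> [-49, -49, -46, -27, 0, -18, -27, -23] -> -239
  [6, -1, 22, 25, -44, 27, -10] -> [6, -1, -44, -10] -> [1, -6, -49, -15] -> -69
  [-36, -47, -9, 19, 33] -> [-36, -47, -9] -> [-41, -52, -14] -> -107
  [43, 39, 33, 47, 27] -> [] -> [] -> 0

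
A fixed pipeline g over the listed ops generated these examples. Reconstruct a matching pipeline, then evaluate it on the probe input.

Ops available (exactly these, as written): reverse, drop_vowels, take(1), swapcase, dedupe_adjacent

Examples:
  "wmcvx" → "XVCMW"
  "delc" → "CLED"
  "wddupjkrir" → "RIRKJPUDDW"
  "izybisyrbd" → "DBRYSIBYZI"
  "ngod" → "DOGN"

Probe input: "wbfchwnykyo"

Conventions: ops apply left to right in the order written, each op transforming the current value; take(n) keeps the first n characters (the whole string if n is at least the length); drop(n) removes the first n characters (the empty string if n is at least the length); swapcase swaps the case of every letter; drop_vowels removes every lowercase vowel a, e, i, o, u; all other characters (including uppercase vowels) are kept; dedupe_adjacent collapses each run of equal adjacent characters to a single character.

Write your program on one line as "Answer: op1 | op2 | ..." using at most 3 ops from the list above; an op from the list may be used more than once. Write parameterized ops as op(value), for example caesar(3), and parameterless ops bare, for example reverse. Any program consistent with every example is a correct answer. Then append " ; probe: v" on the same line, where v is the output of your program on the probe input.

reverse | swapcase ; probe: "OYKYNWHCFBW"

Check, running the answer program on each example:
  "wmcvx" -> "xvcmw" -> "XVCMW"
  "delc" -> "cled" -> "CLED"
  "wddupjkrir" -> "rirkjpuddw" -> "RIRKJPUDDW"
  "izybisyrbd" -> "dbrysibyzi" -> "DBRYSIBYZI"
  "ngod" -> "dogn" -> "DOGN"
  probe: "wbfchwnykyo" -> "oykynwhcfbw" -> "OYKYNWHCFBW"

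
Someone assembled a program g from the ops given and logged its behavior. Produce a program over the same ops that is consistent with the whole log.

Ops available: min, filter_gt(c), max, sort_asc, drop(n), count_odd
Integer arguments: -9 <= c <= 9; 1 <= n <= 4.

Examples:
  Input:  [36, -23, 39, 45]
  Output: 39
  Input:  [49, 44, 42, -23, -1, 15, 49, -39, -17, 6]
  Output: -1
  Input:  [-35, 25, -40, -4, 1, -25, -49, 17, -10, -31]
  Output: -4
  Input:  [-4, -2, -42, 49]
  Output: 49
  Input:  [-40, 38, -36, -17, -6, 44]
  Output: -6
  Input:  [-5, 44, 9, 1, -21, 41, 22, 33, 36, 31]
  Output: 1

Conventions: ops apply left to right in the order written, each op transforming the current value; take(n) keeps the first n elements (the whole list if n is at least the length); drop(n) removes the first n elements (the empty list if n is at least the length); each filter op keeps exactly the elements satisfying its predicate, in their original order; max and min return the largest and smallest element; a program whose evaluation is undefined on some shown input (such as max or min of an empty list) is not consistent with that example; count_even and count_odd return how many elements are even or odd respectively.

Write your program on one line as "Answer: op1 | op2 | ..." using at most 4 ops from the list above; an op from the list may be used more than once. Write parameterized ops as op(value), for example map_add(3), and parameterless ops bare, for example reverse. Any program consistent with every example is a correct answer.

drop(2) | filter_gt(-8) | min

Check, running the answer program on each example:
  [36, -23, 39, 45] -> [39, 45] -> [39, 45] -> 39
  [49, 44, 42, -23, -1, 15, 49, -39, -17, 6] -> [42, -23, -1, 15, 49, -39, -17, 6] -> [42, -1, 15, 49, 6] -> -1
  [-35, 25, -40, -4, 1, -25, -49, 17, -10, -31] -> [-40, -4, 1, -25, -49, 17, -10, -31] -> [-4, 1, 17] -> -4
  [-4, -2, -42, 49] -> [-42, 49] -> [49] -> 49
  [-40, 38, -36, -17, -6, 44] -> [-36, -17, -6, 44] -> [-6, 44] -> -6
  [-5, 44, 9, 1, -21, 41, 22, 33, 36, 31] -> [9, 1, -21, 41, 22, 33, 36, 31] -> [9, 1, 41, 22, 33, 36, 31] -> 1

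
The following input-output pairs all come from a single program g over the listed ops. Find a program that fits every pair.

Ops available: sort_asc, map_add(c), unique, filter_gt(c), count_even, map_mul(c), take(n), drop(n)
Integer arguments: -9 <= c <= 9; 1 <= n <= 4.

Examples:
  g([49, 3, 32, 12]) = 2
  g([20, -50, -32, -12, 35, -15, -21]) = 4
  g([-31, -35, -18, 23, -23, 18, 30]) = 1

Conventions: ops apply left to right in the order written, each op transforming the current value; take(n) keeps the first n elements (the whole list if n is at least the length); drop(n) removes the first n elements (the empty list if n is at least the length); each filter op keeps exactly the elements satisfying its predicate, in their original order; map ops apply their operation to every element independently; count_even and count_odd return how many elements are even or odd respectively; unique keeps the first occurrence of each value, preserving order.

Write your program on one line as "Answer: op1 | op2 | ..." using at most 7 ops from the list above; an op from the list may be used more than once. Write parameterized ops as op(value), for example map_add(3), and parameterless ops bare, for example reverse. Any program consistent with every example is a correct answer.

take(4) | map_add(-4) | map_mul(3) | sort_asc | map_mul(-9) | count_even

Check, running the answer program on each example:
  [49, 3, 32, 12] -> [49, 3, 32, 12] -> [45, -1, 28, 8] -> [135, -3, 84, 24] -> [-3, 24, 84, 135] -> [27, -216, -756, -1215] -> 2
  [20, -50, -32, -12, 35, -15, -21] -> [20, -50, -32, -12] -> [16, -54, -36, -16] -> [48, -162, -108, -48] -> [-162, -108, -48, 48] -> [1458, 972, 432, -432] -> 4
  [-31, -35, -18, 23, -23, 18, 30] -> [-31, -35, -18, 23] -> [-35, -39, -22, 19] -> [-105, -117, -66, 57] -> [-117, -105, -66, 57] -> [1053, 945, 594, -513] -> 1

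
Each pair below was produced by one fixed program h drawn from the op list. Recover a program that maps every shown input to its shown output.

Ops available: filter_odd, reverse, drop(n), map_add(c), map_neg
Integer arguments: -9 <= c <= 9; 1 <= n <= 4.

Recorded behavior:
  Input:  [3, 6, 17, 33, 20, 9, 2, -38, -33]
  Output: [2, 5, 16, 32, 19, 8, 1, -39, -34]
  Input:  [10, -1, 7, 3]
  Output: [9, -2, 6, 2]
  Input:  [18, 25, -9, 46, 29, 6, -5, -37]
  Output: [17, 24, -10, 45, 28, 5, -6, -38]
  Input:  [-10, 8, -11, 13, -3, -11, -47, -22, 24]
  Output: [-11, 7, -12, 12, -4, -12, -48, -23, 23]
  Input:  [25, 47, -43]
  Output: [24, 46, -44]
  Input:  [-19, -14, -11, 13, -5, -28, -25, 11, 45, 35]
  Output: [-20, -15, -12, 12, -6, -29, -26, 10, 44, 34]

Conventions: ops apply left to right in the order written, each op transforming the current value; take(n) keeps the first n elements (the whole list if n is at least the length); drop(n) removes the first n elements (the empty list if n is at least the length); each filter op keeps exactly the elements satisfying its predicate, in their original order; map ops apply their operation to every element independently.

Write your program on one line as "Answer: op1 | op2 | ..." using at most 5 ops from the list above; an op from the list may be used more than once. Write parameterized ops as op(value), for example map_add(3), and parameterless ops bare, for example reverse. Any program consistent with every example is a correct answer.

reverse | map_neg | map_add(1) | map_neg | reverse

Check, running the answer program on each example:
  [3, 6, 17, 33, 20, 9, 2, -38, -33] -> [-33, -38, 2, 9, 20, 33, 17, 6, 3] -> [33, 38, -2, -9, -20, -33, -17, -6, -3] -> [34, 39, -1, -8, -19, -32, -16, -5, -2] -> [-34, -39, 1, 8, 19, 32, 16, 5, 2] -> [2, 5, 16, 32, 19, 8, 1, -39, -34]
  [10, -1, 7, 3] -> [3, 7, -1, 10] -> [-3, -7, 1, -10] -> [-2, -6, 2, -9] -> [2, 6, -2, 9] -> [9, -2, 6, 2]
  [18, 25, -9, 46, 29, 6, -5, -37] -> [-37, -5, 6, 29, 46, -9, 25, 18] -> [37, 5, -6, -29, -46, 9, -25, -18] -> [38, 6, -5, -28, -45, 10, -24, -17] -> [-38, -6, 5, 28, 45, -10, 24, 17] -> [17, 24, -10, 45, 28, 5, -6, -38]
  [-10, 8, -11, 13, -3, -11, -47, -22, 24] -> [24, -22, -47, -11, -3, 13, -11, 8, -10] -> [-24, 22, 47, 11, 3, -13, 11, -8, 10] -> [-23, 23, 48, 12, 4, -12, 12, -7, 11] -> [23, -23, -48, -12, -4, 12, -12, 7, -11] -> [-11, 7, -12, 12, -4, -12, -48, -23, 23]
  [25, 47, -43] -> [-43, 47, 25] -> [43, -47, -25] -> [44, -46, -24] -> [-44, 46, 24] -> [24, 46, -44]
  [-19, -14, -11, 13, -5, -28, -25, 11, 45, 35] -> [35, 45, 11, -25, -28, -5, 13, -11, -14, -19] -> [-35, -45, -11, 25, 28, 5, -13, 11, 14, 19] -> [-34, -44, -10, 26, 29, 6, -12, 12, 15, 20] -> [34, 44, 10, -26, -29, -6, 12, -12, -15, -20] -> [-20, -15, -12, 12, -6, -29, -26, 10, 44, 34]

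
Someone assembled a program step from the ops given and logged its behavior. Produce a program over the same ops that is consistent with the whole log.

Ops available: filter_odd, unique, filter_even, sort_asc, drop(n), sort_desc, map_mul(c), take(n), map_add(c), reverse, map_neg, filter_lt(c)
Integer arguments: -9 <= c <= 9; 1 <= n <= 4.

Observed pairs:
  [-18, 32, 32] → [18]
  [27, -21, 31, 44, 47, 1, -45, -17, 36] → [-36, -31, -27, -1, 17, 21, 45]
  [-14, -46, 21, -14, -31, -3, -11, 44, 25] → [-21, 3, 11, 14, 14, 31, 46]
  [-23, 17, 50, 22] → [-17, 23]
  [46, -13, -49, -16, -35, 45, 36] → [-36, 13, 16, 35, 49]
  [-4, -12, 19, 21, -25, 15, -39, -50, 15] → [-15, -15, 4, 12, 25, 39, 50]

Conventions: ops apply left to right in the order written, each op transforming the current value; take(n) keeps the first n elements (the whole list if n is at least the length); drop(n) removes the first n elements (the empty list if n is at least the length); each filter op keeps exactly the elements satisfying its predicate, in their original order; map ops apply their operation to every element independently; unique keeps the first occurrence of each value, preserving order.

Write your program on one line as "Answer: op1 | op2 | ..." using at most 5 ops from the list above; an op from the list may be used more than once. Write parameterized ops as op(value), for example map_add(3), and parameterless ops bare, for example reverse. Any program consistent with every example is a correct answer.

map_add(6) | sort_desc | map_add(-6) | map_neg | drop(2)

Check, running the answer program on each example:
  [-18, 32, 32] -> [-12, 38, 38] -> [38, 38, -12] -> [32, 32, -18] -> [-32, -32, 18] -> [18]
  [27, -21, 31, 44, 47, 1, -45, -17, 36] -> [33, -15, 37, 50, 53, 7, -39, -11, 42] -> [53, 50, 42, 37, 33, 7, -11, -15, -39] -> [47, 44, 36, 31, 27, 1, -17, -21, -45] -> [-47, -44, -36, -31, -27, -1, 17, 21, 45] -> [-36, -31, -27, -1, 17, 21, 45]
  [-14, -46, 21, -14, -31, -3, -11, 44, 25] -> [-8, -40, 27, -8, -25, 3, -5, 50, 31] -> [50, 31, 27, 3, -5, -8, -8, -25, -40] -> [44, 25, 21, -3, -11, -14, -14, -31, -46] -> [-44, -25, -21, 3, 11, 14, 14, 31, 46] -> [-21, 3, 11, 14, 14, 31, 46]
  [-23, 17, 50, 22] -> [-17, 23, 56, 28] -> [56, 28, 23, -17] -> [50, 22, 17, -23] -> [-50, -22, -17, 23] -> [-17, 23]
  [46, -13, -49, -16, -35, 45, 36] -> [52, -7, -43, -10, -29, 51, 42] -> [52, 51, 42, -7, -10, -29, -43] -> [46, 45, 36, -13, -16, -35, -49] -> [-46, -45, -36, 13, 16, 35, 49] -> [-36, 13, 16, 35, 49]
  [-4, -12, 19, 21, -25, 15, -39, -50, 15] -> [2, -6, 25, 27, -19, 21, -33, -44, 21] -> [27, 25, 21, 21, 2, -6, -19, -33, -44] -> [21, 19, 15, 15, -4, -12, -25, -39, -50] -> [-21, -19, -15, -15, 4, 12, 25, 39, 50] -> [-15, -15, 4, 12, 25, 39, 50]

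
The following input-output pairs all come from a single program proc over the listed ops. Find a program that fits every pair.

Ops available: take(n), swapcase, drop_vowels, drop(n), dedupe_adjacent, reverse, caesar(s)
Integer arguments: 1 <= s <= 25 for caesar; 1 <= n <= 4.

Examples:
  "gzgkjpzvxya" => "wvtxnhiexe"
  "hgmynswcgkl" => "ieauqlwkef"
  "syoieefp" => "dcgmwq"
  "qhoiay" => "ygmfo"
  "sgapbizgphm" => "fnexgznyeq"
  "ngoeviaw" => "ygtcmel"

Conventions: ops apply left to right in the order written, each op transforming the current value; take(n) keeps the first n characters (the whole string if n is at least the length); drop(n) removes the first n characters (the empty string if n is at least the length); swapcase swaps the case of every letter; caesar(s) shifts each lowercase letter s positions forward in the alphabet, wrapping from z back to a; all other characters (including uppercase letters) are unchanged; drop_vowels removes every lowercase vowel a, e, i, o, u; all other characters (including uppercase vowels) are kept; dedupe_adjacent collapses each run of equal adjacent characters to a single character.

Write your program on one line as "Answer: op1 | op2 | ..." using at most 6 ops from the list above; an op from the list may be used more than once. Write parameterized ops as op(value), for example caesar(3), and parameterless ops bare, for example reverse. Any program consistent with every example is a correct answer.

dedupe_adjacent | caesar(13) | caesar(16) | caesar(21) | reverse | drop(1)

Check, running the answer program on each example:
  "gzgkjpzvxya" -> "gzgkjpzvxya" -> "tmtxwcmikln" -> "jcjnmscyabd" -> "exeihnxtvwy" -> "ywvtxnhiexe" -> "wvtxnhiexe"
  "hgmynswcgkl" -> "hgmynswcgkl" -> "utzlafjptxy" -> "kjpbqvzfjno" -> "fekwlquaeij" -> "jieauqlwkef" -> "ieauqlwkef"
  "syoieefp" -> "syoiefp" -> "flbvrsc" -> "vbrlhis" -> "qwmgcdn" -> "ndcgmwq" -> "dcgmwq"
  "qhoiay" -> "qhoiay" -> "dubvnl" -> "tkrldb" -> "ofmgyw" -> "wygmfo" -> "ygmfo"
  "sgapbizgphm" -> "sgapbizgphm" -> "ftncovmtcuz" -> "vjdselcjskp" -> "qeynzgxenfk" -> "kfnexgznyeq" -> "fnexgznyeq"
  "ngoeviaw" -> "ngoeviaw" -> "atbrivnj" -> "qjrhyldz" -> "lemctgyu" -> "uygtcmel" -> "ygtcmel"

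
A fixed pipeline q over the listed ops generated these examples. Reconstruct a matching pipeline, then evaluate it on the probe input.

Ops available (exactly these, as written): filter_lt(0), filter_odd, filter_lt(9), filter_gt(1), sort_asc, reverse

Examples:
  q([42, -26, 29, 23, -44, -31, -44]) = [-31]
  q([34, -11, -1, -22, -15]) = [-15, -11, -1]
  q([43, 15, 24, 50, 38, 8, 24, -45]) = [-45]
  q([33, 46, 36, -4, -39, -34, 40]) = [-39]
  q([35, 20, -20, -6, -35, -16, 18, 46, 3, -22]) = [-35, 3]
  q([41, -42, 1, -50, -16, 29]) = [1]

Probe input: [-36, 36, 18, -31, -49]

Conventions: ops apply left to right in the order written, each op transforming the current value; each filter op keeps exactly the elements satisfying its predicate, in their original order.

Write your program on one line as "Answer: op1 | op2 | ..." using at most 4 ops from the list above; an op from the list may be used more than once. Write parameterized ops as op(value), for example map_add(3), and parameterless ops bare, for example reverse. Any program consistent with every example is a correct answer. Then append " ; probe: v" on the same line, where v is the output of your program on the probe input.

sort_asc | filter_lt(9) | filter_odd ; probe: [-49, -31]

Check, running the answer program on each example:
  [42, -26, 29, 23, -44, -31, -44] -> [-44, -44, -31, -26, 23, 29, 42] -> [-44, -44, -31, -26] -> [-31]
  [34, -11, -1, -22, -15] -> [-22, -15, -11, -1, 34] -> [-22, -15, -11, -1] -> [-15, -11, -1]
  [43, 15, 24, 50, 38, 8, 24, -45] -> [-45, 8, 15, 24, 24, 38, 43, 50] -> [-45, 8] -> [-45]
  [33, 46, 36, -4, -39, -34, 40] -> [-39, -34, -4, 33, 36, 40, 46] -> [-39, -34, -4] -> [-39]
  [35, 20, -20, -6, -35, -16, 18, 46, 3, -22] -> [-35, -22, -20, -16, -6, 3, 18, 20, 35, 46] -> [-35, -22, -20, -16, -6, 3] -> [-35, 3]
  [41, -42, 1, -50, -16, 29] -> [-50, -42, -16, 1, 29, 41] -> [-50, -42, -16, 1] -> [1]
  probe: [-36, 36, 18, -31, -49] -> [-49, -36, -31, 18, 36] -> [-49, -36, -31] -> [-49, -31]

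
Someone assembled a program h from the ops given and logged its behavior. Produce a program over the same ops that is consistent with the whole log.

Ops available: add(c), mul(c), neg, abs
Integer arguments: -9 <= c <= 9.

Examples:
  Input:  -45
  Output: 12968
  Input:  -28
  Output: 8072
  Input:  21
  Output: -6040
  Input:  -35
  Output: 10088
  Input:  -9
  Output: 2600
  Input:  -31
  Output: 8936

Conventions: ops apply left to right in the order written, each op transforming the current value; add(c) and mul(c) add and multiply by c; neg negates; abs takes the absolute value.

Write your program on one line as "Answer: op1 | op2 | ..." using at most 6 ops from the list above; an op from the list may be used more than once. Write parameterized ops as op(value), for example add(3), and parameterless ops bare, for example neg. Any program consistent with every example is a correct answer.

mul(-6) | mul(4) | mul(-3) | mul(-4) | add(8)

Check, running the answer program on each example:
  -45 -> 270 -> 1080 -> -3240 -> 12960 -> 12968
  -28 -> 168 -> 672 -> -2016 -> 8064 -> 8072
  21 -> -126 -> -504 -> 1512 -> -6048 -> -6040
  -35 -> 210 -> 840 -> -2520 -> 10080 -> 10088
  -9 -> 54 -> 216 -> -648 -> 2592 -> 2600
  -31 -> 186 -> 744 -> -2232 -> 8928 -> 8936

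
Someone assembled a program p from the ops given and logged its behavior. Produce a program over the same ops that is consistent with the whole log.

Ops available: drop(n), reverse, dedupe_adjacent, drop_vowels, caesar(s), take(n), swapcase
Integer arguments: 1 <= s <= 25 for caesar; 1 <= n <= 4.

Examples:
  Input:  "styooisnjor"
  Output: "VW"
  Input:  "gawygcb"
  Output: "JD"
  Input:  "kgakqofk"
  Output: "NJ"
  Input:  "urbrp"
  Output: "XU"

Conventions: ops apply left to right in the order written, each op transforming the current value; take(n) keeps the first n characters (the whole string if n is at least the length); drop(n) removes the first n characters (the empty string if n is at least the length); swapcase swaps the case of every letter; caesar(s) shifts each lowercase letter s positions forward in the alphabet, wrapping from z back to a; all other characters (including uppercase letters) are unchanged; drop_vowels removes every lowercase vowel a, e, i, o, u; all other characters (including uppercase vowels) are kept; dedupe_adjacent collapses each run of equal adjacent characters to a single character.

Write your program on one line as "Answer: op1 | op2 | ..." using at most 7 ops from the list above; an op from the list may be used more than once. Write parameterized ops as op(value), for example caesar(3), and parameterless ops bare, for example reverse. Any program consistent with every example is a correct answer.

reverse | caesar(3) | dedupe_adjacent | reverse | take(2) | swapcase

Check, running the answer program on each example:
  "styooisnjor" -> "rojnsiooyts" -> "urmqvlrrbwv" -> "urmqvlrbwv" -> "vwbrlvqmru" -> "vw" -> "VW"
  "gawygcb" -> "bcgywag" -> "efjbzdj" -> "efjbzdj" -> "jdzbjfe" -> "jd" -> "JD"
  "kgakqofk" -> "kfoqkagk" -> "nirtndjn" -> "nirtndjn" -> "njdntrin" -> "nj" -> "NJ"
  "urbrp" -> "prbru" -> "sueux" -> "sueux" -> "xueus" -> "xu" -> "XU"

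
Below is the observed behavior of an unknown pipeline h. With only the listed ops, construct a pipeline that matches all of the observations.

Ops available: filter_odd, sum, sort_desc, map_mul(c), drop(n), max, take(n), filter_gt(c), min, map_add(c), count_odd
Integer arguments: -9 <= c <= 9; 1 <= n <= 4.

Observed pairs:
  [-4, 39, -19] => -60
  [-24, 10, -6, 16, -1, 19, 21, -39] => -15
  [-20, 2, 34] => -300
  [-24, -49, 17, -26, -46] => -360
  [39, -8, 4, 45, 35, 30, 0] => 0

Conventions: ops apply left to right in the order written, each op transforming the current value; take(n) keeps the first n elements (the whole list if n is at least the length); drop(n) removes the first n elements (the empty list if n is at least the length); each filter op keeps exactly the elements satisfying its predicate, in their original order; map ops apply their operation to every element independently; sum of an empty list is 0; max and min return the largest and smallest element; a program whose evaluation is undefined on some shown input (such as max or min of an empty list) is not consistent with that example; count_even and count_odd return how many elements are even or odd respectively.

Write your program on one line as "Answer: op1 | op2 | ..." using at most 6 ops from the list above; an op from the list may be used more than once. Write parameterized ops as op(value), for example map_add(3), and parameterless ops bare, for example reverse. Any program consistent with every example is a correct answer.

map_mul(-3) | filter_gt(-1) | map_mul(-5) | take(3) | max

Check, running the answer program on each example:
  [-4, 39, -19] -> [12, -117, 57] -> [12, 57] -> [-60, -285] -> [-60, -285] -> -60
  [-24, 10, -6, 16, -1, 19, 21, -39] -> [72, -30, 18, -48, 3, -57, -63, 117] -> [72, 18, 3, 117] -> [-360, -90, -15, -585] -> [-360, -90, -15] -> -15
  [-20, 2, 34] -> [60, -6, -102] -> [60] -> [-300] -> [-300] -> -300
  [-24, -49, 17, -26, -46] -> [72, 147, -51, 78, 138] -> [72, 147, 78, 138] -> [-360, -735, -390, -690] -> [-360, -735, -390] -> -360
  [39, -8, 4, 45, 35, 30, 0] -> [-117, 24, -12, -135, -105, -90, 0] -> [24, 0] -> [-120, 0] -> [-120, 0] -> 0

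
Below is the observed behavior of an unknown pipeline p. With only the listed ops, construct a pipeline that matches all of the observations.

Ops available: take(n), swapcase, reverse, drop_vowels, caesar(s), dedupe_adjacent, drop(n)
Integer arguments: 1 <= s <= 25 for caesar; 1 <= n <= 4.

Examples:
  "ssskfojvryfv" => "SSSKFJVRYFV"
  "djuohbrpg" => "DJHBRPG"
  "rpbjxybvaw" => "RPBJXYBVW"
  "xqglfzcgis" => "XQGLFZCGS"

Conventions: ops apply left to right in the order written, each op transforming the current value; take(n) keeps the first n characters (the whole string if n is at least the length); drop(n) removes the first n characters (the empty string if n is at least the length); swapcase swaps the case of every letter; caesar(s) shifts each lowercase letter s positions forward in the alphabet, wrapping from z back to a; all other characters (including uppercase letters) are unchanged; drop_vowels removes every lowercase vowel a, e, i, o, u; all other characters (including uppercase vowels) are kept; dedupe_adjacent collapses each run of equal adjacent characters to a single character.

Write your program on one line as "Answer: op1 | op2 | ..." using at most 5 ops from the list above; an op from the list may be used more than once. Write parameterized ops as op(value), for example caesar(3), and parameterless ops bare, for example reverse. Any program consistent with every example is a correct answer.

reverse | drop_vowels | reverse | swapcase

Check, running the answer program on each example:
  "ssskfojvryfv" -> "vfyrvjofksss" -> "vfyrvjfksss" -> "ssskfjvryfv" -> "SSSKFJVRYFV"
  "djuohbrpg" -> "gprbhoujd" -> "gprbhjd" -> "djhbrpg" -> "DJHBRPG"
  "rpbjxybvaw" -> "wavbyxjbpr" -> "wvbyxjbpr" -> "rpbjxybvw" -> "RPBJXYBVW"
  "xqglfzcgis" -> "sigczflgqx" -> "sgczflgqx" -> "xqglfzcgs" -> "XQGLFZCGS"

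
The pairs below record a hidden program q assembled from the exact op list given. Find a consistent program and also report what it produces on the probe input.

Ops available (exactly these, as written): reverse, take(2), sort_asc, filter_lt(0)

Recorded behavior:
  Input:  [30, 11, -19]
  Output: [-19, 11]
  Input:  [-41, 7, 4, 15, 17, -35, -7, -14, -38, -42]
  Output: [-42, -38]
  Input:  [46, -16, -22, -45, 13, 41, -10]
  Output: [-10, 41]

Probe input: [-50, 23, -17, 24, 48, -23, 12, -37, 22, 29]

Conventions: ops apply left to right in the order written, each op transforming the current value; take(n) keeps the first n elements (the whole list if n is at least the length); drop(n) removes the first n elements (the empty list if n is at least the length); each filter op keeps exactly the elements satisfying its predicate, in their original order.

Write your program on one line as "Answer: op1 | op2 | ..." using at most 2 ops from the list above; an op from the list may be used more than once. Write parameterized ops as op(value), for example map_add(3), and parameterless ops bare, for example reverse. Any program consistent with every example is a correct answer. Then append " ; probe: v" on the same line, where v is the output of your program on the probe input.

reverse | take(2) ; probe: [29, 22]

Check, running the answer program on each example:
  [30, 11, -19] -> [-19, 11, 30] -> [-19, 11]
  [-41, 7, 4, 15, 17, -35, -7, -14, -38, -42] -> [-42, -38, -14, -7, -35, 17, 15, 4, 7, -41] -> [-42, -38]
  [46, -16, -22, -45, 13, 41, -10] -> [-10, 41, 13, -45, -22, -16, 46] -> [-10, 41]
  probe: [-50, 23, -17, 24, 48, -23, 12, -37, 22, 29] -> [29, 22, -37, 12, -23, 48, 24, -17, 23, -50] -> [29, 22]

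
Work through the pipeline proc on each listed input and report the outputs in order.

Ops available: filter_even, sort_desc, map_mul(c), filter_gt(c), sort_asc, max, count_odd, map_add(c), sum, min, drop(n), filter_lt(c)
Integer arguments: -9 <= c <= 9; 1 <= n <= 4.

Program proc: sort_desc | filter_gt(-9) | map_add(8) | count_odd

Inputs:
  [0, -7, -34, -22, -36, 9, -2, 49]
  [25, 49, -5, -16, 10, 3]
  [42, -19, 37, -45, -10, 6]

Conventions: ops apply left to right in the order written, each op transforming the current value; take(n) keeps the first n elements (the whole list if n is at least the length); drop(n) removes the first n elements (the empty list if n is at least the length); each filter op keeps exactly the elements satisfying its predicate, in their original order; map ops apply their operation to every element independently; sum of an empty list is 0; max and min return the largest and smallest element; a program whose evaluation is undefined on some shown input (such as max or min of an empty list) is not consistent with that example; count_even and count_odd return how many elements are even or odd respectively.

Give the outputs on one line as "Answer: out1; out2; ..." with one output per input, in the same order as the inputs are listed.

Execution, op by op:
  [0, -7, -34, -22, -36, 9, -2, 49] -> [49, 9, 0, -2, -7, -22, -34, -36] -> [49, 9, 0, -2, -7] -> [57, 17, 8, 6, 1] -> 3
  [25, 49, -5, -16, 10, 3] -> [49, 25, 10, 3, -5, -16] -> [49, 25, 10, 3, -5] -> [57, 33, 18, 11, 3] -> 4
  [42, -19, 37, -45, -10, 6] -> [42, 37, 6, -10, -19, -45] -> [42, 37, 6] -> [50, 45, 14] -> 1

3; 4; 1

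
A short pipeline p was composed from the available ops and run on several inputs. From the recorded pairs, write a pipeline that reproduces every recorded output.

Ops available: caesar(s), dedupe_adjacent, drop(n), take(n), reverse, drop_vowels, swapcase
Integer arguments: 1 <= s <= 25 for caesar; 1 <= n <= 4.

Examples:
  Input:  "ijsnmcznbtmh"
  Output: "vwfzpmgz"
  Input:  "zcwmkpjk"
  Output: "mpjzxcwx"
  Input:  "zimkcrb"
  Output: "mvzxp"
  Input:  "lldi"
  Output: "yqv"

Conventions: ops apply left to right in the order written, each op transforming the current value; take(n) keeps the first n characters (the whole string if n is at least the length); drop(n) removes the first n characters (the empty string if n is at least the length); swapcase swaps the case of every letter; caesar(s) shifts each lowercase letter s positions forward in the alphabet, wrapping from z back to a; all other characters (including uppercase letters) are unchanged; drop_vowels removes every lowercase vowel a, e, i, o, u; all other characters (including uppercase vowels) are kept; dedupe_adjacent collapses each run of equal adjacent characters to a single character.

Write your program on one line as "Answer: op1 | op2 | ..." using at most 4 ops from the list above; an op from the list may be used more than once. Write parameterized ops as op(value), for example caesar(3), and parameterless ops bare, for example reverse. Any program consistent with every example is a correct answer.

dedupe_adjacent | caesar(13) | drop_vowels

Check, running the answer program on each example:
  "ijsnmcznbtmh" -> "ijsnmcznbtmh" -> "vwfazpmaogzu" -> "vwfzpmgz"
  "zcwmkpjk" -> "zcwmkpjk" -> "mpjzxcwx" -> "mpjzxcwx"
  "zimkcrb" -> "zimkcrb" -> "mvzxpeo" -> "mvzxp"
  "lldi" -> "ldi" -> "yqv" -> "yqv"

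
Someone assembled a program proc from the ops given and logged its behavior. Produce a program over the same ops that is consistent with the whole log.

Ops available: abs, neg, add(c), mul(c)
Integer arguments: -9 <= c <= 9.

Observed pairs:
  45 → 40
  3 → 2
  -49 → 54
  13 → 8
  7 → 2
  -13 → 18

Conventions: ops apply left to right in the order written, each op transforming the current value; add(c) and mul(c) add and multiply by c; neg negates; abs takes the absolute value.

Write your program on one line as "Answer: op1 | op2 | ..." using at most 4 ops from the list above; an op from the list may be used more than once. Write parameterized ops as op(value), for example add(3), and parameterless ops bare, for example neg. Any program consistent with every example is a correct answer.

add(-5) | neg | abs

Check, running the answer program on each example:
  45 -> 40 -> -40 -> 40
  3 -> -2 -> 2 -> 2
  -49 -> -54 -> 54 -> 54
  13 -> 8 -> -8 -> 8
  7 -> 2 -> -2 -> 2
  -13 -> -18 -> 18 -> 18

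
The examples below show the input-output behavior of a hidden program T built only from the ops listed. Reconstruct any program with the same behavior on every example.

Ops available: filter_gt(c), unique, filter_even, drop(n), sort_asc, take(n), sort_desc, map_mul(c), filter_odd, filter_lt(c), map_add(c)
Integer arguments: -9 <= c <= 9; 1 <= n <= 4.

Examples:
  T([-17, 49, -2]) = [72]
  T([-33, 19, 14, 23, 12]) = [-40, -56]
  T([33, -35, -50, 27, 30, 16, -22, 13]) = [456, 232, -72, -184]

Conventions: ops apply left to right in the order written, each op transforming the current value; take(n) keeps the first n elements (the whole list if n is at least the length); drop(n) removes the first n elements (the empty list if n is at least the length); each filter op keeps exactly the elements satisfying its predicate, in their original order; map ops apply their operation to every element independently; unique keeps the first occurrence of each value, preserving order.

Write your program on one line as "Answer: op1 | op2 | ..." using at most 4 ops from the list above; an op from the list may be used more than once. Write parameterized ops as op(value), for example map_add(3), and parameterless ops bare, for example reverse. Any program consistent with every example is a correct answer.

sort_asc | map_add(-7) | filter_odd | map_mul(-8)

Check, running the answer program on each example:
  [-17, 49, -2] -> [-17, -2, 49] -> [-24, -9, 42] -> [-9] -> [72]
  [-33, 19, 14, 23, 12] -> [-33, 12, 14, 19, 23] -> [-40, 5, 7, 12, 16] -> [5, 7] -> [-40, -56]
  [33, -35, -50, 27, 30, 16, -22, 13] -> [-50, -35, -22, 13, 16, 27, 30, 33] -> [-57, -42, -29, 6, 9, 20, 23, 26] -> [-57, -29, 9, 23] -> [456, 232, -72, -184]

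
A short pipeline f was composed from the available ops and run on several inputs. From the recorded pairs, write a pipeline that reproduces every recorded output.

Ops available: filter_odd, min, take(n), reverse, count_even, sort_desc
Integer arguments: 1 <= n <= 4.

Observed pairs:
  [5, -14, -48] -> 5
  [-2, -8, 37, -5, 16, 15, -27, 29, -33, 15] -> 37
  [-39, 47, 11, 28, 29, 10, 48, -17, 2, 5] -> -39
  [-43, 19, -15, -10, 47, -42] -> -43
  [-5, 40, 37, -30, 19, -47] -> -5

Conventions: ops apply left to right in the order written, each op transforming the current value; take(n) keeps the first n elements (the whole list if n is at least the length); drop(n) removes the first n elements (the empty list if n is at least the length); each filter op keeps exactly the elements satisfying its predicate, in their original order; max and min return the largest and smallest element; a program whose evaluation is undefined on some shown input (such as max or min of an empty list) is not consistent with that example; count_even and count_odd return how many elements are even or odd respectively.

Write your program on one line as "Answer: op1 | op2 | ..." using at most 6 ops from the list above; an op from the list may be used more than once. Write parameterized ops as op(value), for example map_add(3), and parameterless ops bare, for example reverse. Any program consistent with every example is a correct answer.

take(3) | filter_odd | sort_desc | reverse | min

Check, running the answer program on each example:
  [5, -14, -48] -> [5, -14, -48] -> [5] -> [5] -> [5] -> 5
  [-2, -8, 37, -5, 16, 15, -27, 29, -33, 15] -> [-2, -8, 37] -> [37] -> [37] -> [37] -> 37
  [-39, 47, 11, 28, 29, 10, 48, -17, 2, 5] -> [-39, 47, 11] -> [-39, 47, 11] -> [47, 11, -39] -> [-39, 11, 47] -> -39
  [-43, 19, -15, -10, 47, -42] -> [-43, 19, -15] -> [-43, 19, -15] -> [19, -15, -43] -> [-43, -15, 19] -> -43
  [-5, 40, 37, -30, 19, -47] -> [-5, 40, 37] -> [-5, 37] -> [37, -5] -> [-5, 37] -> -5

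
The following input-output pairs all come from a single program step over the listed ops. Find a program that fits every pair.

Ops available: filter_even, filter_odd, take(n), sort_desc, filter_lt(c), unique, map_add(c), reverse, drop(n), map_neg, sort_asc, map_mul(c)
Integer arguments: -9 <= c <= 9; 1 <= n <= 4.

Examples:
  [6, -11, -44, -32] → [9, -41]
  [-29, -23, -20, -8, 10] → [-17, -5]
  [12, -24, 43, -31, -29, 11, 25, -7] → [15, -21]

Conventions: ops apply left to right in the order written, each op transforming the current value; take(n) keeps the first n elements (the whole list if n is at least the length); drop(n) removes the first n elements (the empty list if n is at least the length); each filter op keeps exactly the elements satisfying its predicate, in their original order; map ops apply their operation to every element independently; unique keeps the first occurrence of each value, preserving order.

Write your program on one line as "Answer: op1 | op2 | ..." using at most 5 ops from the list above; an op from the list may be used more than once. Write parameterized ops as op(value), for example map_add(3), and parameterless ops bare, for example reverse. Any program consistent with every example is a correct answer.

filter_even | map_add(1) | map_add(2) | take(2)

Check, running the answer program on each example:
  [6, -11, -44, -32] -> [6, -44, -32] -> [7, -43, -31] -> [9, -41, -29] -> [9, -41]
  [-29, -23, -20, -8, 10] -> [-20, -8, 10] -> [-19, -7, 11] -> [-17, -5, 13] -> [-17, -5]
  [12, -24, 43, -31, -29, 11, 25, -7] -> [12, -24] -> [13, -23] -> [15, -21] -> [15, -21]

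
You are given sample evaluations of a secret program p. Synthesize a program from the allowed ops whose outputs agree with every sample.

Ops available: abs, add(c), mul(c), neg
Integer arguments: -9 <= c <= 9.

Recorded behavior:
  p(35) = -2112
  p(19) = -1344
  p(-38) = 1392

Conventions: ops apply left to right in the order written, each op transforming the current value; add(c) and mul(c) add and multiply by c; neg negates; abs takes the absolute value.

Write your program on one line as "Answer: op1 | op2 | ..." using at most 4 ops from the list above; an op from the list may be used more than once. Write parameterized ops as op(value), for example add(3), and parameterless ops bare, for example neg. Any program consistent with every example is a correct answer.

add(9) | mul(-6) | neg | mul(-8)

Check, running the answer program on each example:
  35 -> 44 -> -264 -> 264 -> -2112
  19 -> 28 -> -168 -> 168 -> -1344
  -38 -> -29 -> 174 -> -174 -> 1392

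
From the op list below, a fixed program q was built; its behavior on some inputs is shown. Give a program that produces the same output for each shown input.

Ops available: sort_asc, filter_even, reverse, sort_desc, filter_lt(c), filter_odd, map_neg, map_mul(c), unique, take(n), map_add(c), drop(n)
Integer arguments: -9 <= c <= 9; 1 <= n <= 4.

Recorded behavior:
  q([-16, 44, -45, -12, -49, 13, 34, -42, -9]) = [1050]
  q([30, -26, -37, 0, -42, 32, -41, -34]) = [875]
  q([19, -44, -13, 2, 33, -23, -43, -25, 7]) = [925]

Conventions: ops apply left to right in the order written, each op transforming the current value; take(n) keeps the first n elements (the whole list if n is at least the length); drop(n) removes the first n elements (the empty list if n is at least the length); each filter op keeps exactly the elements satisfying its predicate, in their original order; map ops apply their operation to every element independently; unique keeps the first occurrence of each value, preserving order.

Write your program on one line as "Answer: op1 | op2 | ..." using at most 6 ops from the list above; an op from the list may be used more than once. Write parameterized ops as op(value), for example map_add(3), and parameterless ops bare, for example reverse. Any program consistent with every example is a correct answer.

sort_asc | take(1) | map_add(7) | map_mul(-1) | map_mul(-5) | map_mul(-5)

Check, running the answer program on each example:
  [-16, 44, -45, -12, -49, 13, 34, -42, -9] -> [-49, -45, -42, -16, -12, -9, 13, 34, 44] -> [-49] -> [-42] -> [42] -> [-210] -> [1050]
  [30, -26, -37, 0, -42, 32, -41, -34] -> [-42, -41, -37, -34, -26, 0, 30, 32] -> [-42] -> [-35] -> [35] -> [-175] -> [875]
  [19, -44, -13, 2, 33, -23, -43, -25, 7] -> [-44, -43, -25, -23, -13, 2, 7, 19, 33] -> [-44] -> [-37] -> [37] -> [-185] -> [925]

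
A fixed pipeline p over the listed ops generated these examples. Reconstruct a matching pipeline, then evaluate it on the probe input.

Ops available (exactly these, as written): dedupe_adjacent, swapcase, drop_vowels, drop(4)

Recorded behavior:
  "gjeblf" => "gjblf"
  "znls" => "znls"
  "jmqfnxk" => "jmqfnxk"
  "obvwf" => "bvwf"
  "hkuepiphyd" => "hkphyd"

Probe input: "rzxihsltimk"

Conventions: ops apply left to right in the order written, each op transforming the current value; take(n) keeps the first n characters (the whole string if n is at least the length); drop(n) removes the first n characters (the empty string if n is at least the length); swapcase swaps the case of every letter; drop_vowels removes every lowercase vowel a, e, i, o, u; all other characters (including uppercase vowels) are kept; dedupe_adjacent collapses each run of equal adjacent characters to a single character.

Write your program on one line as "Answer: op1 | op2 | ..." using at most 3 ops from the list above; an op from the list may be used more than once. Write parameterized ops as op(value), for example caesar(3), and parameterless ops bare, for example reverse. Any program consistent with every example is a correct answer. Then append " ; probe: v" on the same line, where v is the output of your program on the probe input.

drop_vowels | dedupe_adjacent ; probe: "rzxhsltmk"

Check, running the answer program on each example:
  "gjeblf" -> "gjblf" -> "gjblf"
  "znls" -> "znls" -> "znls"
  "jmqfnxk" -> "jmqfnxk" -> "jmqfnxk"
  "obvwf" -> "bvwf" -> "bvwf"
  "hkuepiphyd" -> "hkpphyd" -> "hkphyd"
  probe: "rzxihsltimk" -> "rzxhsltmk" -> "rzxhsltmk"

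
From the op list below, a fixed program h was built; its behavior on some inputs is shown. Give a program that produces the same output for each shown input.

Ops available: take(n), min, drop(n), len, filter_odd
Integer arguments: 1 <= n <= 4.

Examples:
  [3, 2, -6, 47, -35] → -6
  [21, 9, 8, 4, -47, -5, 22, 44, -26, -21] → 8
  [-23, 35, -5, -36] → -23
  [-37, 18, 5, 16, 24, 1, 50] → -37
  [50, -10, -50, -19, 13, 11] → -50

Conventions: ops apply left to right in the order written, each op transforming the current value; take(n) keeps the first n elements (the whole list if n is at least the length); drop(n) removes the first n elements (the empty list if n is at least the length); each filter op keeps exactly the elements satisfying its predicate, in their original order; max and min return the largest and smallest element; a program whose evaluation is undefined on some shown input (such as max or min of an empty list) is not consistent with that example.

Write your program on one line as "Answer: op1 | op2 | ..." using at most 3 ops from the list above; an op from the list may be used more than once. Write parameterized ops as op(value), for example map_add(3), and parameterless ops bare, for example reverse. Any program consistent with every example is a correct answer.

take(3) | min

Check, running the answer program on each example:
  [3, 2, -6, 47, -35] -> [3, 2, -6] -> -6
  [21, 9, 8, 4, -47, -5, 22, 44, -26, -21] -> [21, 9, 8] -> 8
  [-23, 35, -5, -36] -> [-23, 35, -5] -> -23
  [-37, 18, 5, 16, 24, 1, 50] -> [-37, 18, 5] -> -37
  [50, -10, -50, -19, 13, 11] -> [50, -10, -50] -> -50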